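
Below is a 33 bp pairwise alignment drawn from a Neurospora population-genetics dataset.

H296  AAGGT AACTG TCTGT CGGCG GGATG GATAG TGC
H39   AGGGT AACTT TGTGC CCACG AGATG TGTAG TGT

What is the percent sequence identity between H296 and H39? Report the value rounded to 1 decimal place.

69.7%

Differing sites — 2:A/G; 10:G/T; 12:C/G; 15:T/C; 17:G/C; 18:G/A; 21:G/A; 26:G/T; 27:A/G; 33:C/T.
23 of the 33 sites match, so the percent identity is 23/33 × 100 = 69.7%.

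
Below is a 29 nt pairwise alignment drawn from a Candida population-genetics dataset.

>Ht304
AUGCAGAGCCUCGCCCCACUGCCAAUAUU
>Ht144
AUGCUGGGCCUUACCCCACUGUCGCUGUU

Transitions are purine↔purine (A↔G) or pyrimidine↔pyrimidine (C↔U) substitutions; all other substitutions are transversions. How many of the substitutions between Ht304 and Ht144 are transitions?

6

Mismatches occur at site 5 (A→U, transversion), site 7 (A→G, transition), site 12 (C→U, transition), site 13 (G→A, transition), site 22 (C→U, transition), site 24 (A→G, transition), site 25 (A→C, transversion), site 27 (A→G, transition).
Of the 8 differences, 6 transitions and 2 transversions, so the answer is 6.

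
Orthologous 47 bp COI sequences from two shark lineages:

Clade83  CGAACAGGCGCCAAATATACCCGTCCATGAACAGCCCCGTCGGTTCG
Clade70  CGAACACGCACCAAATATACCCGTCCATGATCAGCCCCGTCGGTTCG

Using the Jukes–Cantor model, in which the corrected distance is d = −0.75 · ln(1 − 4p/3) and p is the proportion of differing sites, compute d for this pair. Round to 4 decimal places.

0.0667

Differing sites — 7:G/C; 10:G/A; 31:A/T.
p = 3/47 = 0.063830.
d = −0.75 · ln(1 − (4/3)·0.063830) = −0.75 · ln(0.914893) = −0.75 · (-0.088948) = 0.0667.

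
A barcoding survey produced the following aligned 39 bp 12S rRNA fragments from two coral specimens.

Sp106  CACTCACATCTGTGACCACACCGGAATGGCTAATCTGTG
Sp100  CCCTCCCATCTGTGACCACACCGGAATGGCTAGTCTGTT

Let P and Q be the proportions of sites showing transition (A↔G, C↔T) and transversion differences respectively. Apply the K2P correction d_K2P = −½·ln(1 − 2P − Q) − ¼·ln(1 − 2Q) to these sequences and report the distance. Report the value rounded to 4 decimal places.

0.1104

The sequences differ at positions 2 (A/C, transversion), 6 (A/C, transversion), 33 (A/G, transition), 39 (G/T, transversion).
Of the 4 differences, 1 transition and 3 transversions over 39 sites: P = 1/39 = 0.025641, Q = 3/39 = 0.076923.
d = −0.5·ln(0.871795) − 0.25·ln(0.846154) = −0.5·(-0.137201) − 0.25·(-0.167054) = 0.1104.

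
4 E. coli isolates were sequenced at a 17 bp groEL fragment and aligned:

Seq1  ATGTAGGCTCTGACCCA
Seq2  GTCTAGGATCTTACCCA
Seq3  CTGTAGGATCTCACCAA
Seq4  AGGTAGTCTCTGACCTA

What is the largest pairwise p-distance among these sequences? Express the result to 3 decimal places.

Pairwise Hamming distances:
  Seq1 vs Seq2: 4
  Seq1 vs Seq3: 4
  Seq1 vs Seq4: 3
  Seq2 vs Seq3: 4
  Seq2 vs Seq4: 7
  Seq3 vs Seq4: 6
The largest is 7 mismatches, between Seq2 and Seq4; p = 7/17 = 0.412.

0.412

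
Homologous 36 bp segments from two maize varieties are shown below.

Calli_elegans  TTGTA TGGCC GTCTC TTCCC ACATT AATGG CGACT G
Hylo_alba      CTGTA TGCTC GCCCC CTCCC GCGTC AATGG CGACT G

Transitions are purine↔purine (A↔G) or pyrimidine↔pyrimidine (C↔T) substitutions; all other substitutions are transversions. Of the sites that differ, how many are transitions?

8

The sequences differ at positions 1 (T/C, transition), 8 (G/C, transversion), 9 (C/T, transition), 12 (T/C, transition), 14 (T/C, transition), 16 (T/C, transition), 21 (A/G, transition), 23 (A/G, transition), 25 (T/C, transition).
Of the 9 differences, 8 transitions and 1 transversion, so the answer is 8.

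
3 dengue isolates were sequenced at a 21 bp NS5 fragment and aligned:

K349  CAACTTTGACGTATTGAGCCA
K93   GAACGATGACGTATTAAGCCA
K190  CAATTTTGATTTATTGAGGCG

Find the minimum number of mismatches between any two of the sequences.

4

Pairwise Hamming distances:
  K349 vs K93: 4
  K349 vs K190: 5
  K93 vs K190: 9
The smallest is 4, between K349 and K93.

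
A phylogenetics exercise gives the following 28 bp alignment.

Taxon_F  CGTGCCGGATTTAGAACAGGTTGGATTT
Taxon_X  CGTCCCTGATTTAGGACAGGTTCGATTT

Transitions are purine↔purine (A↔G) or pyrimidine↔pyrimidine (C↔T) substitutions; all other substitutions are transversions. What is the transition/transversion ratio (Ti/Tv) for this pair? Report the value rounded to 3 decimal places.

0.333

Differing sites — 4:G/C (Tv); 7:G/T (Tv); 15:A/G (Ti); 23:G/C (Tv).
Of the 4 differences, 1 transition and 3 transversions, so Ti/Tv = 1/3 = 0.333.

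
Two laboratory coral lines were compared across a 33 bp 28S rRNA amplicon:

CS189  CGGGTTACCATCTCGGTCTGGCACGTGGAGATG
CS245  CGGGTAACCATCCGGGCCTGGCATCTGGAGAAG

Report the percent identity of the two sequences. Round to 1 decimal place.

78.8%

Mismatches occur at site 6 (T↔A), site 13 (T↔C), site 14 (C↔G), site 17 (T↔C), site 24 (C↔T), site 25 (G↔C), site 32 (T↔A).
26 of the 33 sites match, so the percent identity is 26/33 × 100 = 78.8%.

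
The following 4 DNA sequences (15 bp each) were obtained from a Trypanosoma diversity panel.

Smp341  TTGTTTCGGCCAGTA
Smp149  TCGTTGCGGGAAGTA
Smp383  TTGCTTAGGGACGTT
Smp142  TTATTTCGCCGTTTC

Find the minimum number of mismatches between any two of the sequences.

Pairwise Hamming distances:
  Smp341 vs Smp149: 4
  Smp341 vs Smp383: 6
  Smp341 vs Smp142: 6
  Smp149 vs Smp383: 6
  Smp149 vs Smp142: 9
  Smp383 vs Smp142: 9
The smallest is 4, between Smp341 and Smp149.

4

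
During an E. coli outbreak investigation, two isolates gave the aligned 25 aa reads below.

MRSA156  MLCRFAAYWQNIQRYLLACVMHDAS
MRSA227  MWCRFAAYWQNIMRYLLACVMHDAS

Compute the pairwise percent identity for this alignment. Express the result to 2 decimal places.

92.00%

Mismatches occur at site 2 (L↔W), site 13 (Q↔M).
23 of the 25 sites match, so the percent identity is 23/25 × 100 = 92.00%.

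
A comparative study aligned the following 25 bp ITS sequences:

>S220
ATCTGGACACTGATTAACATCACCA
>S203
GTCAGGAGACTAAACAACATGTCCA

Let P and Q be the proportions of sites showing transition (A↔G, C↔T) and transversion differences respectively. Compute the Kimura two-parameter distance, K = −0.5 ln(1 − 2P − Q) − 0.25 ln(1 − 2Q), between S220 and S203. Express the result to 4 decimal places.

0.4176

The sequences differ at positions 1 (A/G, transition), 4 (T/A, transversion), 8 (C/G, transversion), 12 (G/A, transition), 14 (T/A, transversion), 15 (T/C, transition), 21 (C/G, transversion), 22 (A/T, transversion).
Of the 8 differences, 3 transitions and 5 transversions over 25 sites: P = 3/25 = 0.120000, Q = 5/25 = 0.200000.
d = −0.5·ln(0.560000) − 0.25·ln(0.600000) = −0.5·(-0.579818) − 0.25·(-0.510826) = 0.4176.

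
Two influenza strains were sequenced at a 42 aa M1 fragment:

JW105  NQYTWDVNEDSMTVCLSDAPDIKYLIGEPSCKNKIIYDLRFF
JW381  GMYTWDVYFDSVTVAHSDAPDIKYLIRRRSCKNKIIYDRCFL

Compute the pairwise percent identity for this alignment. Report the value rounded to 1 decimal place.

The sequences differ at positions 1 (N/G), 2 (Q/M), 8 (N/Y), 9 (E/F), 12 (M/V), 15 (C/A), 16 (L/H), 27 (G/R), 28 (E/R), 29 (P/R), 39 (L/R), 40 (R/C), 42 (F/L).
29 of the 42 sites match, so the percent identity is 29/42 × 100 = 69.0%.

69.0%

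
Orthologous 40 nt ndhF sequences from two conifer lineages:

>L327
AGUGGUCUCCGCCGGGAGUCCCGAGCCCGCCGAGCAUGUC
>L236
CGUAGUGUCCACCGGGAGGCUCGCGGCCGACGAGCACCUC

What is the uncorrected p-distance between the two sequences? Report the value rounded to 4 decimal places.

Differing sites — 1:A/C; 4:G/A; 7:C/G; 11:G/A; 19:U/G; 21:C/U; 24:A/C; 26:C/G; 30:C/A; 37:U/C; 38:G/C.
There are 11 differences over 40 sites, so p = 11/40 = 0.2750.

0.2750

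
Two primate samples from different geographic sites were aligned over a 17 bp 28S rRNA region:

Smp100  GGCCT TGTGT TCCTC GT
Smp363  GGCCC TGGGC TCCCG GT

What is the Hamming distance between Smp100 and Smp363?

5

Mismatches occur at site 5 (T/C), site 8 (T/G), site 10 (T/C), site 14 (T/C), site 15 (C/G).
That gives 5 mismatches out of 17 aligned sites, so the Hamming distance is 5.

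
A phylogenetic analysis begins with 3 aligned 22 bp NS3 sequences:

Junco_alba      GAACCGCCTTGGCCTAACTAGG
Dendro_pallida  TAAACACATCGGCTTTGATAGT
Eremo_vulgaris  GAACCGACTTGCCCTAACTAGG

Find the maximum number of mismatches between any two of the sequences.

12

Pairwise Hamming distances:
  Junco_alba vs Dendro_pallida: 10
  Junco_alba vs Eremo_vulgaris: 2
  Dendro_pallida vs Eremo_vulgaris: 12
The largest is 12, between Dendro_pallida and Eremo_vulgaris.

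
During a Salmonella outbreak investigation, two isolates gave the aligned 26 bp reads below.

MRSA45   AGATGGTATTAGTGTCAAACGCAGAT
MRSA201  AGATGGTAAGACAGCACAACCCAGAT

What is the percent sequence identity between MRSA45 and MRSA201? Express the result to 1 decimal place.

The sequences differ at positions 9 (T/A), 10 (T/G), 12 (G/C), 13 (T/A), 15 (T/C), 16 (C/A), 17 (A/C), 21 (G/C).
18 of the 26 sites match, so the percent identity is 18/26 × 100 = 69.2%.

69.2%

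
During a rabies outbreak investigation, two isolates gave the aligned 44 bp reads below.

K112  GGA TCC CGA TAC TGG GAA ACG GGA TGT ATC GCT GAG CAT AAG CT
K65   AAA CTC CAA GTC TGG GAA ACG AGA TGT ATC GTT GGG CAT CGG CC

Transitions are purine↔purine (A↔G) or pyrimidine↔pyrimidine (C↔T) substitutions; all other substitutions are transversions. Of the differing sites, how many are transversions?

3

The sequences differ at positions 1 (G/A, transition), 2 (G/A, transition), 4 (T/C, transition), 5 (C/T, transition), 8 (G/A, transition), 10 (T/G, transversion), 11 (A/T, transversion), 22 (G/A, transition), 32 (C/T, transition), 35 (A/G, transition), 40 (A/C, transversion), 41 (A/G, transition), 44 (T/C, transition).
Of the 13 differences, 10 transitions and 3 transversions, so the answer is 3.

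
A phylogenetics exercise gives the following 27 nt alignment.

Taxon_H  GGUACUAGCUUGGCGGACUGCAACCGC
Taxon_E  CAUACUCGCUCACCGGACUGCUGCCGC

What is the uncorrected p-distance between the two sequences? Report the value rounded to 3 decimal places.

Mismatches occur at site 1 (G→C), site 2 (G→A), site 7 (A→C), site 11 (U→C), site 12 (G→A), site 13 (G→C), site 22 (A→U), site 23 (A→G).
There are 8 differences over 27 sites, so p = 8/27 = 0.296.

0.296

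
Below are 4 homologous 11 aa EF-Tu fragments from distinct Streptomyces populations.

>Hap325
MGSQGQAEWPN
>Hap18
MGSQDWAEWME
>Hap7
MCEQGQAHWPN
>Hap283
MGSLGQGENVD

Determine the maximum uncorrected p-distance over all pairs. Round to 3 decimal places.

0.727

Pairwise Hamming distances:
  Hap325 vs Hap18: 4
  Hap325 vs Hap7: 3
  Hap325 vs Hap283: 5
  Hap18 vs Hap7: 7
  Hap18 vs Hap283: 7
  Hap7 vs Hap283: 8
The largest is 8 mismatches, between Hap7 and Hap283; p = 8/11 = 0.727.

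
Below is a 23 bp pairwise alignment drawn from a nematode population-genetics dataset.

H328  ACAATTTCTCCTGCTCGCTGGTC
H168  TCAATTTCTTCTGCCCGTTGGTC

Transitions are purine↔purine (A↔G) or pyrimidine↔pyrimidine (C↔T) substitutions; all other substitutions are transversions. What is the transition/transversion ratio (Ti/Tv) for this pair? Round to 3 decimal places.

The sequences differ at positions 1 (A/T, transversion), 10 (C/T, transition), 15 (T/C, transition), 18 (C/T, transition).
Of the 4 differences, 3 transitions and 1 transversion, so Ti/Tv = 3/1 = 3.000.

3.000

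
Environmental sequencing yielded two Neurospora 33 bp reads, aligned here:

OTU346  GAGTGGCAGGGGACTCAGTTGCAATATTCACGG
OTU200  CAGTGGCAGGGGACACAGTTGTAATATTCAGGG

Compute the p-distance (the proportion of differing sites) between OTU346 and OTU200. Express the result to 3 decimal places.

The sequences differ at positions 1 (G/C), 15 (T/A), 22 (C/T), 31 (C/G).
There are 4 differences over 33 sites, so p = 4/33 = 0.121.

0.121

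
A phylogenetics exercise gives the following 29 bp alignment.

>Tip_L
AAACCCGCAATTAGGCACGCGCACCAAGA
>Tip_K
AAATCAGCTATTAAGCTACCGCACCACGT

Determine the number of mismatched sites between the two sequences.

The sequences differ at positions 4 (C/T), 6 (C/A), 9 (A/T), 14 (G/A), 17 (A/T), 18 (C/A), 19 (G/C), 27 (A/C), 29 (A/T).
That gives 9 mismatches out of 29 aligned sites, so the Hamming distance is 9.

9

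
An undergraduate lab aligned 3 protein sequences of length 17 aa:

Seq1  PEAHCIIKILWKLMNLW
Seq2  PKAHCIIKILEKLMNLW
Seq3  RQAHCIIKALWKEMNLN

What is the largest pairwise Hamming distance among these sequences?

6

Pairwise Hamming distances:
  Seq1 vs Seq2: 2
  Seq1 vs Seq3: 5
  Seq2 vs Seq3: 6
The largest is 6, between Seq2 and Seq3.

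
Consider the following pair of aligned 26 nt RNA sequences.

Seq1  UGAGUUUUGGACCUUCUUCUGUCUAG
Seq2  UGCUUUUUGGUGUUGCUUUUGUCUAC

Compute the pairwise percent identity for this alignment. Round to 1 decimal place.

69.2%

Mismatches occur at site 3 (A/C), site 4 (G/U), site 11 (A/U), site 12 (C/G), site 13 (C/U), site 15 (U/G), site 19 (C/U), site 26 (G/C).
18 of the 26 sites match, so the percent identity is 18/26 × 100 = 69.2%.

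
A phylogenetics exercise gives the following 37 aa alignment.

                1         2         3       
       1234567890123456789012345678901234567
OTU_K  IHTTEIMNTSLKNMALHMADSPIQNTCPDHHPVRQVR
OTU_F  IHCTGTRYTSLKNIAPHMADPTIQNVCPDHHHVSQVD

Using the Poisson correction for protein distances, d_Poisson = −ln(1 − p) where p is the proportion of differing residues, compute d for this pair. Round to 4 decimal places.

0.4329

Differing sites — 3:T/C; 5:E/G; 6:I/T; 7:M/R; 8:N/Y; 14:M/I; 16:L/P; 21:S/P; 22:P/T; 26:T/V; 32:P/H; 34:R/S; 37:R/D.
p = 13/37 = 0.351351.
d = −ln(1 − 0.351351) = −ln(0.648649) = 0.4329.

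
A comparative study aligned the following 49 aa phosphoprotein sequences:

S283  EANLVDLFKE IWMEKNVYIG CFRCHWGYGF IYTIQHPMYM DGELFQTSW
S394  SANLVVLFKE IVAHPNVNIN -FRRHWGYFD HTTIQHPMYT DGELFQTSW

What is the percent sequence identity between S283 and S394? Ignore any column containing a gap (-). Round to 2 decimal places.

70.83%

Excluding the 1 gap column leaves 48 comparable sites.
The sequences differ at positions 1 (E/S), 6 (D/V), 12 (W/V), 13 (M/A), 14 (E/H), 15 (K/P), 18 (Y/N), 20 (G/N), 24 (C/R), 29 (G/F), 30 (F/D), 31 (I/H), 32 (Y/T), 40 (M/T).
34 of the 48 comparable sites match, so the percent identity is 34/48 × 100 = 70.83%.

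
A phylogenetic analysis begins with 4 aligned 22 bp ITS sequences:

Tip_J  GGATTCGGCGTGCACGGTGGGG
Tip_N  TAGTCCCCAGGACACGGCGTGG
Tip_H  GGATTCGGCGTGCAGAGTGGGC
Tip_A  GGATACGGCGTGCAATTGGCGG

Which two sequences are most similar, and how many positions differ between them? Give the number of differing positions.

Pairwise Hamming distances:
  Tip_J vs Tip_N: 11
  Tip_J vs Tip_H: 3
  Tip_J vs Tip_A: 6
  Tip_N vs Tip_H: 14
  Tip_N vs Tip_A: 14
  Tip_H vs Tip_A: 7
The smallest is 3, between Tip_J and Tip_H.

3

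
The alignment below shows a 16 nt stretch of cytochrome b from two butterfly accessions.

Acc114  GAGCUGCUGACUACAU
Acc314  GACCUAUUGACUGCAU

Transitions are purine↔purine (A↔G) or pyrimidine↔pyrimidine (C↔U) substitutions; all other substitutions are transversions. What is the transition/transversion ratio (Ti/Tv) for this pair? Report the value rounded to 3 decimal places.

Mismatches occur at site 3 (G↔C, transversion), site 6 (G↔A, transition), site 7 (C↔U, transition), site 13 (A↔G, transition).
Of the 4 differences, 3 transitions and 1 transversion, so Ti/Tv = 3/1 = 3.000.

3.000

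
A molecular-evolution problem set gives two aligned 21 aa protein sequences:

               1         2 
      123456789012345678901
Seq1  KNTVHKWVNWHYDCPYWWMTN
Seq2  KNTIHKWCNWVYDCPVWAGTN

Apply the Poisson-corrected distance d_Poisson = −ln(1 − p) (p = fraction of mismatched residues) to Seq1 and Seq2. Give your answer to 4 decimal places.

0.3365

Mismatches occur at site 4 (V↔I), site 8 (V↔C), site 11 (H↔V), site 16 (Y↔V), site 18 (W↔A), site 19 (M↔G).
p = 6/21 = 0.285714.
d = −ln(1 − 0.285714) = −ln(0.714286) = 0.3365.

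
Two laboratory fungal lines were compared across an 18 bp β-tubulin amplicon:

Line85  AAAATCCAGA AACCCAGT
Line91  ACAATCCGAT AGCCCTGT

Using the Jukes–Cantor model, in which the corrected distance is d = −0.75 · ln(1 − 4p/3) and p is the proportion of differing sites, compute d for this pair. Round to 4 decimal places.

0.4408

The sequences differ at positions 2 (A/C), 8 (A/G), 9 (G/A), 10 (A/T), 12 (A/G), 16 (A/T).
p = 6/18 = 0.333333.
d = −0.75 · ln(1 − (4/3)·0.333333) = −0.75 · ln(0.555556) = −0.75 · (-0.587786) = 0.4408.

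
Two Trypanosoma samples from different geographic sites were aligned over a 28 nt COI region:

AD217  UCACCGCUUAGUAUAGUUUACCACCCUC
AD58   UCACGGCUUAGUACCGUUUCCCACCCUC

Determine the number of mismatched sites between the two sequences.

The sequences differ at positions 5 (C/G), 14 (U/C), 15 (A/C), 20 (A/C).
That gives 4 mismatches out of 28 aligned sites, so the Hamming distance is 4.

4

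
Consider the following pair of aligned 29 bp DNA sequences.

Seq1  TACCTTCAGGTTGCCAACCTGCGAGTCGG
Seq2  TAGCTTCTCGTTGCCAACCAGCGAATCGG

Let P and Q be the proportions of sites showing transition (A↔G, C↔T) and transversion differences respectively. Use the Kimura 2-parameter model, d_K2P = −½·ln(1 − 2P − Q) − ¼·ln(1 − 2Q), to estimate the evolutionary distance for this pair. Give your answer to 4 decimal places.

Differing sites — 3:C/G (Tv); 8:A/T (Tv); 9:G/C (Tv); 20:T/A (Tv); 25:G/A (Ti).
Of the 5 differences, 1 transition and 4 transversions over 29 sites: P = 1/29 = 0.034483, Q = 4/29 = 0.137931.
d = −0.5·ln(0.793103) − 0.25·ln(0.724138) = −0.5·(-0.231802) − 0.25·(-0.322773) = 0.1966.

0.1966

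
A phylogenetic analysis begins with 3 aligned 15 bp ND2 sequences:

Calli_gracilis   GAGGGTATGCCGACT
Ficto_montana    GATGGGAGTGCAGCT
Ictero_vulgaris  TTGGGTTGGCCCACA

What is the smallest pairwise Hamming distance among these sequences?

6

Pairwise Hamming distances:
  Calli_gracilis vs Ficto_montana: 7
  Calli_gracilis vs Ictero_vulgaris: 6
  Ficto_montana vs Ictero_vulgaris: 10
The smallest is 6, between Calli_gracilis and Ictero_vulgaris.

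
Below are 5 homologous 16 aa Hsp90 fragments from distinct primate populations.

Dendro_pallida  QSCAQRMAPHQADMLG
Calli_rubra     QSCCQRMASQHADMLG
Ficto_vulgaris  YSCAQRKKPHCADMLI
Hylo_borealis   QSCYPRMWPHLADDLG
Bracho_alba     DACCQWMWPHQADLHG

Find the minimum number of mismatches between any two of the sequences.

Pairwise Hamming distances:
  Dendro_pallida vs Calli_rubra: 4
  Dendro_pallida vs Ficto_vulgaris: 5
  Dendro_pallida vs Hylo_borealis: 5
  Dendro_pallida vs Bracho_alba: 7
  Calli_rubra vs Ficto_vulgaris: 8
  Calli_rubra vs Hylo_borealis: 7
  Calli_rubra vs Bracho_alba: 9
  Ficto_vulgaris vs Hylo_borealis: 8
  Ficto_vulgaris vs Bracho_alba: 10
  Hylo_borealis vs Bracho_alba: 8
The smallest is 4, between Dendro_pallida and Calli_rubra.

4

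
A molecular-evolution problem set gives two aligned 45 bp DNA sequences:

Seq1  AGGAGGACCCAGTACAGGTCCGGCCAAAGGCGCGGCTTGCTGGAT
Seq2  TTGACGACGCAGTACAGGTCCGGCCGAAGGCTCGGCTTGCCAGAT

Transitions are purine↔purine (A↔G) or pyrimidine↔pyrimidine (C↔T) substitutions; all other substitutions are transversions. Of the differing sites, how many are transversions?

5

The sequences differ at positions 1 (A/T, transversion), 2 (G/T, transversion), 5 (G/C, transversion), 9 (C/G, transversion), 26 (A/G, transition), 32 (G/T, transversion), 41 (T/C, transition), 42 (G/A, transition).
Of the 8 differences, 3 transitions and 5 transversions, so the answer is 5.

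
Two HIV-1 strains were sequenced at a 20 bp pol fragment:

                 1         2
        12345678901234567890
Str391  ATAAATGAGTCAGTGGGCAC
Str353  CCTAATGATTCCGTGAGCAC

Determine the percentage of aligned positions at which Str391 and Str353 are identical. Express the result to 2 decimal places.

Mismatches occur at site 1 (A→C), site 2 (T→C), site 3 (A→T), site 9 (G→T), site 12 (A→C), site 16 (G→A).
14 of the 20 sites match, so the percent identity is 14/20 × 100 = 70.00%.

70.00%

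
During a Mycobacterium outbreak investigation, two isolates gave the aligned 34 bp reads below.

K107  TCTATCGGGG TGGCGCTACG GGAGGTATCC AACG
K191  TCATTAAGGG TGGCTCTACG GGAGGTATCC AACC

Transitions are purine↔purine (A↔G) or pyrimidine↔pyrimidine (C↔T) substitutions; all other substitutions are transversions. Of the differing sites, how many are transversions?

Mismatches occur at site 3 (T↔A, transversion), site 4 (A↔T, transversion), site 6 (C↔A, transversion), site 7 (G↔A, transition), site 15 (G↔T, transversion), site 34 (G↔C, transversion).
Of the 6 differences, 1 transition and 5 transversions, so the answer is 5.

5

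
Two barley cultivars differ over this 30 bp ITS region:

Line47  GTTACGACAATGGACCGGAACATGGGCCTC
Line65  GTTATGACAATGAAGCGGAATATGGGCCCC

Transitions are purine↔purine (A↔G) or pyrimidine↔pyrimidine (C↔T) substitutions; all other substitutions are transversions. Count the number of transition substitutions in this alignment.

Mismatches occur at site 5 (C/T, transition), site 13 (G/A, transition), site 15 (C/G, transversion), site 21 (C/T, transition), site 29 (T/C, transition).
Of the 5 differences, 4 transitions and 1 transversion, so the answer is 4.

4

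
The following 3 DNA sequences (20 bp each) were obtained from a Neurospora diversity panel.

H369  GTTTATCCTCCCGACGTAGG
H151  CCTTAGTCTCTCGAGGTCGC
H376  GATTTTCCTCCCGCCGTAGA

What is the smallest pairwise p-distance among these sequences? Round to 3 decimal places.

Pairwise Hamming distances:
  H369 vs H151: 8
  H369 vs H376: 4
  H151 vs H376: 10
The smallest is 4 mismatches, between H369 and H376; p = 4/20 = 0.200.

0.200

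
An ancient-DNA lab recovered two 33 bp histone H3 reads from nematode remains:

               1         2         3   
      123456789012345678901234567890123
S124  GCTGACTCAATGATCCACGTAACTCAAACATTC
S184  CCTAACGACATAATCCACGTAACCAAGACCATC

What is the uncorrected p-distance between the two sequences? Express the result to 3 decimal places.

The sequences differ at positions 1 (G/C), 4 (G/A), 7 (T/G), 8 (C/A), 9 (A/C), 12 (G/A), 24 (T/C), 25 (C/A), 27 (A/G), 30 (A/C), 31 (T/A).
There are 11 differences over 33 sites, so p = 11/33 = 0.333.

0.333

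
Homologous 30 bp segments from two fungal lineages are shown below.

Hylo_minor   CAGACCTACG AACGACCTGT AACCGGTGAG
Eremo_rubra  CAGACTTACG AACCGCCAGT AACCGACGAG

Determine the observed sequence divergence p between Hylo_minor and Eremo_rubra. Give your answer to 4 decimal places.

The sequences differ at positions 6 (C/T), 14 (G/C), 15 (A/G), 18 (T/A), 26 (G/A), 27 (T/C).
There are 6 differences over 30 sites, so p = 6/30 = 0.2000.

0.2000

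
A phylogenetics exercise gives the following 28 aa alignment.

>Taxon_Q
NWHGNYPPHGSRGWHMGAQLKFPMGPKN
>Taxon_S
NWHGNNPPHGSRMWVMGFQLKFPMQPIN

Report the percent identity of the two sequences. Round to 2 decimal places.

78.57%

Differing sites — 6:Y/N; 13:G/M; 15:H/V; 18:A/F; 25:G/Q; 27:K/I.
22 of the 28 sites match, so the percent identity is 22/28 × 100 = 78.57%.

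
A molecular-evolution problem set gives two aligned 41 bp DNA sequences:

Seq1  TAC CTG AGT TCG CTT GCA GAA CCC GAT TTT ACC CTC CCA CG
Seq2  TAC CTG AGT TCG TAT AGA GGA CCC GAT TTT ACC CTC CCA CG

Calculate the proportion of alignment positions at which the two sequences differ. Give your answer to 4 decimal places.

0.1220

Differing sites — 13:C/T; 14:T/A; 16:G/A; 17:C/G; 20:A/G.
There are 5 differences over 41 sites, so p = 5/41 = 0.1220.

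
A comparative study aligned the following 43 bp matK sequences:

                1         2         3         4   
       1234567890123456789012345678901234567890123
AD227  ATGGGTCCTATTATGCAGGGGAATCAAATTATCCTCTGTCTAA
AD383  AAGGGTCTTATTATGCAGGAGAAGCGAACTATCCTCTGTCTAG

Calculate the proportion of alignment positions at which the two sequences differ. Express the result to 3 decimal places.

Mismatches occur at site 2 (T/A), site 8 (C/T), site 20 (G/A), site 24 (T/G), site 26 (A/G), site 29 (T/C), site 43 (A/G).
There are 7 differences over 43 sites, so p = 7/43 = 0.163.

0.163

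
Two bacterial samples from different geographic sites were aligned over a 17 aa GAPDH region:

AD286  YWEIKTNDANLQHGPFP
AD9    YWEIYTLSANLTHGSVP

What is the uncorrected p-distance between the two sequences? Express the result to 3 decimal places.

0.353

The sequences differ at positions 5 (K/Y), 7 (N/L), 8 (D/S), 12 (Q/T), 15 (P/S), 16 (F/V).
There are 6 differences over 17 sites, so p = 6/17 = 0.353.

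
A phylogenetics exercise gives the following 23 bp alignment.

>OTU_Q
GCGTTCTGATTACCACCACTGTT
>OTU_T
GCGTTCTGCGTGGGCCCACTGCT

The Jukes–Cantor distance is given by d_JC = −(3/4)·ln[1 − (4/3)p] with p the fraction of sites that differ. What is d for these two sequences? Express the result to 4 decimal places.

Differing sites — 9:A/C; 10:T/G; 12:A/G; 13:C/G; 14:C/G; 15:A/C; 22:T/C.
p = 7/23 = 0.304348.
d = −0.75 · ln(1 − (4/3)·0.304348) = −0.75 · ln(0.594203) = −0.75 · (-0.520534) = 0.3904.

0.3904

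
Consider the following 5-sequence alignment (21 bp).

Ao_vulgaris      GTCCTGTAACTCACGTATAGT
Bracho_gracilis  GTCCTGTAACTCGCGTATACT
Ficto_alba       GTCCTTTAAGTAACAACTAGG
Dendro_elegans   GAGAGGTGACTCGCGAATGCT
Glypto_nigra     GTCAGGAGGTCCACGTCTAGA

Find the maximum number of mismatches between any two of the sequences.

14

Pairwise Hamming distances:
  Ao_vulgaris vs Bracho_gracilis: 2
  Ao_vulgaris vs Ficto_alba: 7
  Ao_vulgaris vs Dendro_elegans: 9
  Ao_vulgaris vs Glypto_nigra: 9
  Bracho_gracilis vs Ficto_alba: 9
  Bracho_gracilis vs Dendro_elegans: 7
  Bracho_gracilis vs Glypto_nigra: 11
  Ficto_alba vs Dendro_elegans: 14
  Ficto_alba vs Glypto_nigra: 12
  Dendro_elegans vs Glypto_nigra: 12
The largest is 14, between Ficto_alba and Dendro_elegans.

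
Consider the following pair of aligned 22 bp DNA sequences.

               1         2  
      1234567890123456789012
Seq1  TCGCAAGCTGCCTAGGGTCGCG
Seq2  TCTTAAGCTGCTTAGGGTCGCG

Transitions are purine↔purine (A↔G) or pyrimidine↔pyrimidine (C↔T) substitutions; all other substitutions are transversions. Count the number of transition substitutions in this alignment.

2

The sequences differ at positions 3 (G/T, transversion), 4 (C/T, transition), 12 (C/T, transition).
Of the 3 differences, 2 transitions and 1 transversion, so the answer is 2.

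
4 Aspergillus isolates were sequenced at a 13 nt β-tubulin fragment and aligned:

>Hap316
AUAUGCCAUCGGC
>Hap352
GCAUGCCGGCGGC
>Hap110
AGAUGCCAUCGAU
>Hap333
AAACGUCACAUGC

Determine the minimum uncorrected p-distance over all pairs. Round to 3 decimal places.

Pairwise Hamming distances:
  Hap316 vs Hap352: 4
  Hap316 vs Hap110: 3
  Hap316 vs Hap333: 6
  Hap352 vs Hap110: 6
  Hap352 vs Hap333: 8
  Hap110 vs Hap333: 8
The smallest is 3 mismatches, between Hap316 and Hap110; p = 3/13 = 0.231.

0.231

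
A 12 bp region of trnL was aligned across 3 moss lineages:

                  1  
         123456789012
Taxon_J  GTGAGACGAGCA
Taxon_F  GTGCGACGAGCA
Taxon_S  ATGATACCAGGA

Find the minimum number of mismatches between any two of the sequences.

1

Pairwise Hamming distances:
  Taxon_J vs Taxon_F: 1
  Taxon_J vs Taxon_S: 4
  Taxon_F vs Taxon_S: 5
The smallest is 1, between Taxon_J and Taxon_F.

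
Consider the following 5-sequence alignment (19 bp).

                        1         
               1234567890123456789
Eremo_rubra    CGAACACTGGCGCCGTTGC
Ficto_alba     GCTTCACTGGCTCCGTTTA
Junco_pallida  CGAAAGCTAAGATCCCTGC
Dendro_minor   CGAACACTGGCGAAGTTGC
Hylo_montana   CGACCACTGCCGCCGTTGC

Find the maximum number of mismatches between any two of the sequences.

Pairwise Hamming distances:
  Eremo_rubra vs Ficto_alba: 7
  Eremo_rubra vs Junco_pallida: 9
  Eremo_rubra vs Dendro_minor: 2
  Eremo_rubra vs Hylo_montana: 2
  Ficto_alba vs Junco_pallida: 15
  Ficto_alba vs Dendro_minor: 9
  Ficto_alba vs Hylo_montana: 8
  Junco_pallida vs Dendro_minor: 10
  Junco_pallida vs Hylo_montana: 10
  Dendro_minor vs Hylo_montana: 4
The largest is 15, between Ficto_alba and Junco_pallida.

15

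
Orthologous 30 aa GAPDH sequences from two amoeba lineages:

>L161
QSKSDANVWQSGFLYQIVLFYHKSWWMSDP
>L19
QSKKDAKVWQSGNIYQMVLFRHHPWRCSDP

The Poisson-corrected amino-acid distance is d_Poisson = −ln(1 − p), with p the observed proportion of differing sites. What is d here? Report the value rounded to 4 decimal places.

The sequences differ at positions 4 (S/K), 7 (N/K), 13 (F/N), 14 (L/I), 17 (I/M), 21 (Y/R), 23 (K/H), 24 (S/P), 26 (W/R), 27 (M/C).
p = 10/30 = 0.333333.
d = −ln(1 − 0.333333) = −ln(0.666667) = 0.4055.

0.4055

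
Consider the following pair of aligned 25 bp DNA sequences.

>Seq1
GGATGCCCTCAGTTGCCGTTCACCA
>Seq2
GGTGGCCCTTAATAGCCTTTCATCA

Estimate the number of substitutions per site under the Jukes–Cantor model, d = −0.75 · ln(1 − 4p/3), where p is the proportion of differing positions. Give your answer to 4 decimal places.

0.3505

Mismatches occur at site 3 (A↔T), site 4 (T↔G), site 10 (C↔T), site 12 (G↔A), site 14 (T↔A), site 18 (G↔T), site 23 (C↔T).
p = 7/25 = 0.280000.
d = −0.75 · ln(1 − (4/3)·0.280000) = −0.75 · ln(0.626667) = −0.75 · (-0.467340) = 0.3505.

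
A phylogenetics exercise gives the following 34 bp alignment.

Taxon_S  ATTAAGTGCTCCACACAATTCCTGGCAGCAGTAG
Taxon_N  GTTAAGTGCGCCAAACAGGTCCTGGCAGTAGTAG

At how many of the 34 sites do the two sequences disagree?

6

The sequences differ at positions 1 (A/G), 10 (T/G), 14 (C/A), 18 (A/G), 19 (T/G), 29 (C/T).
That gives 6 mismatches out of 34 aligned sites, so the Hamming distance is 6.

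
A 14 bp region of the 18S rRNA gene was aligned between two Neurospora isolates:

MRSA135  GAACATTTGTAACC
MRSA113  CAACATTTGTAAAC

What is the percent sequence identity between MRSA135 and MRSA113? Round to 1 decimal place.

85.7%

Differing sites — 1:G/C; 13:C/A.
12 of the 14 sites match, so the percent identity is 12/14 × 100 = 85.7%.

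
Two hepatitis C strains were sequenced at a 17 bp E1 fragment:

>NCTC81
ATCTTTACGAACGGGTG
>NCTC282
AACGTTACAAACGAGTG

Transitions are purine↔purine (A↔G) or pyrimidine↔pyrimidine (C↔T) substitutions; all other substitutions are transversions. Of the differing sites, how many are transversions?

2

Mismatches occur at site 2 (T/A, transversion), site 4 (T/G, transversion), site 9 (G/A, transition), site 14 (G/A, transition).
Of the 4 differences, 2 transitions and 2 transversions, so the answer is 2.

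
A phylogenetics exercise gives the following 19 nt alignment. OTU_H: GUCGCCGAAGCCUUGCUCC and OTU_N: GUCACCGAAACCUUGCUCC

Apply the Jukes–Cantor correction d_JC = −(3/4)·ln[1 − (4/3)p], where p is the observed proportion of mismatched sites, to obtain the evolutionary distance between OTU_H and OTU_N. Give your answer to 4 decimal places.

0.1134

Mismatches occur at site 4 (G↔A), site 10 (G↔A).
p = 2/19 = 0.105263.
d = −0.75 · ln(1 − (4/3)·0.105263) = −0.75 · ln(0.859649) = −0.75 · (-0.151231) = 0.1134.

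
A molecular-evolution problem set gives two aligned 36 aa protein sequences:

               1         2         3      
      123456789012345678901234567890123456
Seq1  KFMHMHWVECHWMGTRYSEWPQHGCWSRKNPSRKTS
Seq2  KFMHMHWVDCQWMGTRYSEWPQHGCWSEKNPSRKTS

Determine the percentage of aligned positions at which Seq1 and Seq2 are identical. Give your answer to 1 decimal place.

Mismatches occur at site 9 (E/D), site 11 (H/Q), site 28 (R/E).
33 of the 36 sites match, so the percent identity is 33/36 × 100 = 91.7%.

91.7%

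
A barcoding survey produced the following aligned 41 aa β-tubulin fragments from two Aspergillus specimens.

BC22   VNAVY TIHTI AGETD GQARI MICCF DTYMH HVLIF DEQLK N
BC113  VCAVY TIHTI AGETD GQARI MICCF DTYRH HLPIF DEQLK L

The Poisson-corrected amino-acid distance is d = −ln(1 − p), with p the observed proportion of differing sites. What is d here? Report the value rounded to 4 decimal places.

0.1301

Differing sites — 2:N/C; 29:M/R; 32:V/L; 33:L/P; 41:N/L.
p = 5/41 = 0.121951.
d = −ln(1 − 0.121951) = −ln(0.878049) = 0.1301.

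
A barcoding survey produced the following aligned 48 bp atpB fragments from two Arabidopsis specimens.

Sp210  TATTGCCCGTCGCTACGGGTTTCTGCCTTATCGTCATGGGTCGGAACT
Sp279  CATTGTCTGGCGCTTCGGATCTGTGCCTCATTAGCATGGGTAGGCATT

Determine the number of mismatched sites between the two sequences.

The sequences differ at positions 1 (T/C), 6 (C/T), 8 (C/T), 10 (T/G), 15 (A/T), 19 (G/A), 21 (T/C), 23 (C/G), 29 (T/C), 32 (C/T), 33 (G/A), 34 (T/G), 42 (C/A), 45 (A/C), 47 (C/T).
That gives 15 mismatches out of 48 aligned sites, so the Hamming distance is 15.

15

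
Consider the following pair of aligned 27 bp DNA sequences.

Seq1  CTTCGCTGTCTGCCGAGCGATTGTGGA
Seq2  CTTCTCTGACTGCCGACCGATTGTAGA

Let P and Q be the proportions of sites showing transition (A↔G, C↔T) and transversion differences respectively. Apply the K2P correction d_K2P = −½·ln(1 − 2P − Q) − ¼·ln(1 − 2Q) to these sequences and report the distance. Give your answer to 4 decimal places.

0.1652

The sequences differ at positions 5 (G/T, transversion), 9 (T/A, transversion), 17 (G/C, transversion), 25 (G/A, transition).
Of the 4 differences, 1 transition and 3 transversions over 27 sites: P = 1/27 = 0.037037, Q = 3/27 = 0.111111.
d = −0.5·ln(0.814815) − 0.25·ln(0.777778) = −0.5·(-0.204794) − 0.25·(-0.251314) = 0.1652.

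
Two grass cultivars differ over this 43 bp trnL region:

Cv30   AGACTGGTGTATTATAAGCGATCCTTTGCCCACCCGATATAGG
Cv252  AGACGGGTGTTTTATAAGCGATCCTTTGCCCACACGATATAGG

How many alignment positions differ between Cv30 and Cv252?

Differing sites — 5:T/G; 11:A/T; 34:C/A.
That gives 3 mismatches out of 43 aligned sites, so the Hamming distance is 3.

3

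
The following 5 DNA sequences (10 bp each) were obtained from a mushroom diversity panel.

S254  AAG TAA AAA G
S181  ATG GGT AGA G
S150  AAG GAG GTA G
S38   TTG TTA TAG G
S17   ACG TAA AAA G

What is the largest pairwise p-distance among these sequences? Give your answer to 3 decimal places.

0.800

Pairwise Hamming distances:
  S254 vs S181: 5
  S254 vs S150: 4
  S254 vs S38: 5
  S254 vs S17: 1
  S181 vs S150: 5
  S181 vs S38: 7
  S181 vs S17: 5
  S150 vs S38: 8
  S150 vs S17: 5
  S38 vs S17: 5
The largest is 8 mismatches, between S150 and S38; p = 8/10 = 0.800.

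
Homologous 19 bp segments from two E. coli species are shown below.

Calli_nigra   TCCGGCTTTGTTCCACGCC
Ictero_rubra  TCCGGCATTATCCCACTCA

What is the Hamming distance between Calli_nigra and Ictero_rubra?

The sequences differ at positions 7 (T/A), 10 (G/A), 12 (T/C), 17 (G/T), 19 (C/A).
That gives 5 mismatches out of 19 aligned sites, so the Hamming distance is 5.

5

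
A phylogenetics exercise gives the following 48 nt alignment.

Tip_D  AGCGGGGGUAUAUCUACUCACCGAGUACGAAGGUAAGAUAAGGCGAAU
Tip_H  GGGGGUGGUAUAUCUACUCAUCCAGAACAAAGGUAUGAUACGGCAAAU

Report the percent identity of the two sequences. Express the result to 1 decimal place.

Mismatches occur at site 1 (A/G), site 3 (C/G), site 6 (G/U), site 21 (C/U), site 23 (G/C), site 26 (U/A), site 29 (G/A), site 36 (A/U), site 41 (A/C), site 45 (G/A).
38 of the 48 sites match, so the percent identity is 38/48 × 100 = 79.2%.

79.2%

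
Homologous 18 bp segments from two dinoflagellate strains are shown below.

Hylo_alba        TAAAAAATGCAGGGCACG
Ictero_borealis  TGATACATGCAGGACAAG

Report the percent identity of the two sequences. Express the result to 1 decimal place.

Differing sites — 2:A/G; 4:A/T; 6:A/C; 14:G/A; 17:C/A.
13 of the 18 sites match, so the percent identity is 13/18 × 100 = 72.2%.

72.2%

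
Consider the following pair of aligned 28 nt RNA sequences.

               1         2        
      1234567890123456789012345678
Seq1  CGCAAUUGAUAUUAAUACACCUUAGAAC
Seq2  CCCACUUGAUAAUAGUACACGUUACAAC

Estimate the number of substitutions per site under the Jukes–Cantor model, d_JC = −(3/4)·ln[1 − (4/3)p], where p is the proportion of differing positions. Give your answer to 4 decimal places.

0.2524

The sequences differ at positions 2 (G/C), 5 (A/C), 12 (U/A), 15 (A/G), 21 (C/G), 25 (G/C).
p = 6/28 = 0.214286.
d = −0.75 · ln(1 − (4/3)·0.214286) = −0.75 · ln(0.714285) = −0.75 · (-0.336473) = 0.2524.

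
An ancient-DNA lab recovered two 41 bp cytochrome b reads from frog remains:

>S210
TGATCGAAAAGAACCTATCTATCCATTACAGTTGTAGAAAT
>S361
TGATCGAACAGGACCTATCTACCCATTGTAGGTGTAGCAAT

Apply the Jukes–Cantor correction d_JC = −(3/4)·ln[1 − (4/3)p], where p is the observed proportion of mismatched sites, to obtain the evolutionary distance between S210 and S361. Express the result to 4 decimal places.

The sequences differ at positions 9 (A/C), 12 (A/G), 22 (T/C), 28 (A/G), 29 (C/T), 32 (T/G), 38 (A/C).
p = 7/41 = 0.170732.
d = −0.75 · ln(1 − (4/3)·0.170732) = −0.75 · ln(0.772357) = −0.75 · (-0.258308) = 0.1937.

0.1937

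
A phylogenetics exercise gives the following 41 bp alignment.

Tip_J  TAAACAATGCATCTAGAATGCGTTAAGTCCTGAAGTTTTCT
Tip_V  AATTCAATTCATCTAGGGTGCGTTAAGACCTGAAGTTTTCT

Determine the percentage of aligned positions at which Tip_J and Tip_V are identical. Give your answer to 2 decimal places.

82.93%

Mismatches occur at site 1 (T↔A), site 3 (A↔T), site 4 (A↔T), site 9 (G↔T), site 17 (A↔G), site 18 (A↔G), site 28 (T↔A).
34 of the 41 sites match, so the percent identity is 34/41 × 100 = 82.93%.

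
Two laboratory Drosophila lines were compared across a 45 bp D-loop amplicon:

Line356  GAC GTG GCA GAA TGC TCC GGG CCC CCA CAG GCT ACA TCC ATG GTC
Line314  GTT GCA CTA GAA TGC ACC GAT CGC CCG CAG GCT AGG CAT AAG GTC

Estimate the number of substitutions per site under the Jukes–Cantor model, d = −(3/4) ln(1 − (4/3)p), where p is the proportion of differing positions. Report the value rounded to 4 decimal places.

The sequences differ at positions 2 (A/T), 3 (C/T), 5 (T/C), 6 (G/A), 7 (G/C), 8 (C/T), 16 (T/A), 20 (G/A), 21 (G/T), 23 (C/G), 27 (A/G), 35 (C/G), 36 (A/G), 37 (T/C), 38 (C/A), 39 (C/T), 41 (T/A).
p = 17/45 = 0.377778.
d = −0.75 · ln(1 − (4/3)·0.377778) = −0.75 · ln(0.496296) = −0.75 · (-0.700583) = 0.5254.

0.5254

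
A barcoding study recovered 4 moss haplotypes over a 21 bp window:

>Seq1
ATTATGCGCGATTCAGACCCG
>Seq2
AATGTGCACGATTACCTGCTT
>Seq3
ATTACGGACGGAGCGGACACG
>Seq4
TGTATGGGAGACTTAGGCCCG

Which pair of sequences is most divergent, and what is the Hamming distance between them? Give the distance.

Pairwise Hamming distances:
  Seq1 vs Seq2: 10
  Seq1 vs Seq3: 8
  Seq1 vs Seq4: 7
  Seq2 vs Seq3: 15
  Seq2 vs Seq4: 14
  Seq3 vs Seq4: 12
The largest is 15, between Seq2 and Seq3.

15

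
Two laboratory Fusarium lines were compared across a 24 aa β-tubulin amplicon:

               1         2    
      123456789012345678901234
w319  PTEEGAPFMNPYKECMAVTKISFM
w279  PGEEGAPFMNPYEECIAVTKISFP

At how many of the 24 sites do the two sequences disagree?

Mismatches occur at site 2 (T/G), site 13 (K/E), site 16 (M/I), site 24 (M/P).
That gives 4 mismatches out of 24 aligned sites, so the Hamming distance is 4.

4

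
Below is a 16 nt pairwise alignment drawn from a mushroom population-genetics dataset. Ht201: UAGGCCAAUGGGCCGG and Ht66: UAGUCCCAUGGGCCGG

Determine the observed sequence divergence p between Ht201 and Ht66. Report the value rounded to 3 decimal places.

0.125

Mismatches occur at site 4 (G↔U), site 7 (A↔C).
There are 2 differences over 16 sites, so p = 2/16 = 0.125.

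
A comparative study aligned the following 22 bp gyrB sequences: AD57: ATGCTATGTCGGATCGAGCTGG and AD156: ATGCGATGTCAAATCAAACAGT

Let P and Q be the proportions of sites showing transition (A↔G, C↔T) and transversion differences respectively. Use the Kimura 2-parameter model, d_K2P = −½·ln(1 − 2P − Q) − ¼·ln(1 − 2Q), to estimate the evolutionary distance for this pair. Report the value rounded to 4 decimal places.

0.4262

Mismatches occur at site 5 (T↔G, transversion), site 11 (G↔A, transition), site 12 (G↔A, transition), site 16 (G↔A, transition), site 18 (G↔A, transition), site 20 (T↔A, transversion), site 22 (G↔T, transversion).
Of the 7 differences, 4 transitions and 3 transversions over 22 sites: P = 4/22 = 0.181818, Q = 3/22 = 0.136364.
d = −0.5·ln(0.500000) − 0.25·ln(0.727272) = −0.5·(-0.693147) − 0.25·(-0.318455) = 0.4262.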